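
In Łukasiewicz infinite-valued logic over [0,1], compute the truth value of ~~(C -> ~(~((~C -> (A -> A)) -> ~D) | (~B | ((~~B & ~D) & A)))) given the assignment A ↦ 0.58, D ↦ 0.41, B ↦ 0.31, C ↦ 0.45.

~C: Łukasiewicz ¬ gives 1 − 0.45 = 0.55
(A -> A): min(1, 1 − 0.58 + 0.58) = 1
(~C -> (A -> A)): min(1, 1 − 0.55 + 1) = 1
~D: Łukasiewicz ¬ gives 1 − 0.41 = 0.59
((~C -> (A -> A)) -> ~D): min(1, 1 − 1 + 0.59) = 0.59
~((~C -> (A -> A)) -> ~D): Łukasiewicz ¬ gives 1 − 0.59 = 0.41
~B: Łukasiewicz ¬ gives 1 − 0.31 = 0.69
~B: Łukasiewicz ¬ gives 1 − 0.31 = 0.69
~~B: Łukasiewicz ¬ gives 1 − 0.69 = 0.31
~D: Łukasiewicz ¬ gives 1 − 0.41 = 0.59
(~~B & ~D) = min(0.31, 0.59) = 0.31
((~~B & ~D) & A) = min(0.31, 0.58) = 0.31
(~B | ((~~B & ~D) & A)) = max(0.69, 0.31) = 0.69
(~((~C -> (A -> A)) -> ~D) | (~B | ((~~B & ~D) & A))) = max(0.41, 0.69) = 0.69
~(~((~C -> (A -> A)) -> ~D) | (~B | ((~~B & ~D) & A))): Łukasiewicz ¬ gives 1 − 0.69 = 0.31
(C -> ~(~((~C -> (A -> A)) -> ~D) | (~B | ((~~B & ~D) & A)))): min(1, 1 − 0.45 + 0.31) = 0.86
~(C -> ~(~((~C -> (A -> A)) -> ~D) | (~B | ((~~B & ~D) & A)))): Łukasiewicz ¬ gives 1 − 0.86 = 0.14
~~(C -> ~(~((~C -> (A -> A)) -> ~D) | (~B | ((~~B & ~D) & A)))): Łukasiewicz ¬ gives 1 − 0.14 = 0.86

0.86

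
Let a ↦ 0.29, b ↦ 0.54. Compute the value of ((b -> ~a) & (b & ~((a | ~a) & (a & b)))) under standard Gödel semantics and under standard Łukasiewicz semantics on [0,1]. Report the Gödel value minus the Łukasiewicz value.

Gödel evaluation:
  ~a: Gödel ¬ of 0.29 = 0 (operand ≠ 0)
  (b -> ~a): 0.54 > 0, so result = 0
  ~a: Gödel ¬ of 0.29 = 0 (operand ≠ 0)
  (a | ~a) = max(0.29, 0) = 0.29
  (a & b) = min(0.29, 0.54) = 0.29
  ((a | ~a) & (a & b)) = min(0.29, 0.29) = 0.29
  ~((a | ~a) & (a & b)): Gödel ¬ of 0.29 = 0 (operand ≠ 0)
  (b & ~((a | ~a) & (a & b))) = min(0.54, 0) = 0
  ((b -> ~a) & (b & ~((a | ~a) & (a & b)))) = min(0, 0) = 0
  Gödel value = 0
Łukasiewicz evaluation:
  ~a: Łukasiewicz ¬ gives 1 − 0.29 = 0.71
  (b -> ~a): min(1, 1 − 0.54 + 0.71) = 1
  ~a: Łukasiewicz ¬ gives 1 − 0.29 = 0.71
  (a | ~a) = max(0.29, 0.71) = 0.71
  (a & b) = min(0.29, 0.54) = 0.29
  ((a | ~a) & (a & b)) = min(0.71, 0.29) = 0.29
  ~((a | ~a) & (a & b)): Łukasiewicz ¬ gives 1 − 0.29 = 0.71
  (b & ~((a | ~a) & (a & b))) = min(0.54, 0.71) = 0.54
  ((b -> ~a) & (b & ~((a | ~a) & (a & b)))) = min(1, 0.54) = 0.54
  Łukasiewicz value = 0.54
Difference: 0 − 0.54 = -0.54

-0.54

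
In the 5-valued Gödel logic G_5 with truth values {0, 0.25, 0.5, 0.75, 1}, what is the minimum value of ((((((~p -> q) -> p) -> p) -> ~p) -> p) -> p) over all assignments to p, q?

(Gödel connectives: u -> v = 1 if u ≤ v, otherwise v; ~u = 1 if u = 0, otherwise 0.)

0.25

The minimum is attained at p = 0.25, q = 0:
  ~p: Gödel ¬ of 0.25 = 0 (operand ≠ 0)
  (~p -> q): 0 ≤ 0, so result = 1
  ((~p -> q) -> p): 1 > 0.25, so result = 0.25
  (((~p -> q) -> p) -> p): 0.25 ≤ 0.25, so result = 1
  ~p: Gödel ¬ of 0.25 = 0 (operand ≠ 0)
  ((((~p -> q) -> p) -> p) -> ~p): 1 > 0, so result = 0
  (((((~p -> q) -> p) -> p) -> ~p) -> p): 0 ≤ 0.25, so result = 1
  ((((((~p -> q) -> p) -> p) -> ~p) -> p) -> p): 1 > 0.25, so result = 0.25
Checking all 25 assignments confirms none give a value below 0.25.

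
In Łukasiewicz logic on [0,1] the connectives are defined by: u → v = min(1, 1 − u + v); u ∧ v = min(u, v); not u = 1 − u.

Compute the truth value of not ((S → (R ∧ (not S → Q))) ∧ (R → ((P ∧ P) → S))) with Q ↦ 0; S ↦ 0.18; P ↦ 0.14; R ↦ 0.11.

not S: Łukasiewicz ¬ gives 1 − 0.18 = 0.82
(not S → Q): min(1, 1 − 0.82 + 0) = 0.18
(R ∧ (not S → Q)) = min(0.11, 0.18) = 0.11
(S → (R ∧ (not S → Q))): min(1, 1 − 0.18 + 0.11) = 0.93
(P ∧ P) = min(0.14, 0.14) = 0.14
((P ∧ P) → S): min(1, 1 − 0.14 + 0.18) = 1
(R → ((P ∧ P) → S)): min(1, 1 − 0.11 + 1) = 1
((S → (R ∧ (not S → Q))) ∧ (R → ((P ∧ P) → S))) = min(0.93, 1) = 0.93
not ((S → (R ∧ (not S → Q))) ∧ (R → ((P ∧ P) → S))): Łukasiewicz ¬ gives 1 − 0.93 = 0.07

0.07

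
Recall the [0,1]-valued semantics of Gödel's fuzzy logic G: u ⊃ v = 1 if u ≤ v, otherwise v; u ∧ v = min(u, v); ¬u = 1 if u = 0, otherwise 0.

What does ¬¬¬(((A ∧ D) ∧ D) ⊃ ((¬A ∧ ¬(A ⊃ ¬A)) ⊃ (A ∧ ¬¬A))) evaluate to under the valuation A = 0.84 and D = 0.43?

0.00

(A ∧ D) = min(0.84, 0.43) = 0.43
((A ∧ D) ∧ D) = min(0.43, 0.43) = 0.43
¬A: Gödel ¬ of 0.84 = 0 (operand ≠ 0)
¬A: Gödel ¬ of 0.84 = 0 (operand ≠ 0)
(A ⊃ ¬A): 0.84 > 0, so result = 0
¬(A ⊃ ¬A): Gödel ¬ of 0 = 1 (operand is 0)
(¬A ∧ ¬(A ⊃ ¬A)) = min(0, 1) = 0
¬A: Gödel ¬ of 0.84 = 0 (operand ≠ 0)
¬¬A: Gödel ¬ of 0 = 1 (operand is 0)
(A ∧ ¬¬A) = min(0.84, 1) = 0.84
((¬A ∧ ¬(A ⊃ ¬A)) ⊃ (A ∧ ¬¬A)): 0 ≤ 0.84, so result = 1
(((A ∧ D) ∧ D) ⊃ ((¬A ∧ ¬(A ⊃ ¬A)) ⊃ (A ∧ ¬¬A))): 0.43 ≤ 1, so result = 1
¬(((A ∧ D) ∧ D) ⊃ ((¬A ∧ ¬(A ⊃ ¬A)) ⊃ (A ∧ ¬¬A))): Gödel ¬ of 1 = 0 (operand ≠ 0)
¬¬(((A ∧ D) ∧ D) ⊃ ((¬A ∧ ¬(A ⊃ ¬A)) ⊃ (A ∧ ¬¬A))): Gödel ¬ of 0 = 1 (operand is 0)
¬¬¬(((A ∧ D) ∧ D) ⊃ ((¬A ∧ ¬(A ⊃ ¬A)) ⊃ (A ∧ ¬¬A))): Gödel ¬ of 1 = 0 (operand ≠ 0)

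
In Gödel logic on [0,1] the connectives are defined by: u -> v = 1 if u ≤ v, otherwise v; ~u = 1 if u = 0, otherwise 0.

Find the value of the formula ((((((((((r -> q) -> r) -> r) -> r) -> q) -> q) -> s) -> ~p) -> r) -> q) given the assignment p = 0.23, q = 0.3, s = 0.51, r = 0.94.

(r -> q): 0.94 > 0.3, so result = 0.3
((r -> q) -> r): 0.3 ≤ 0.94, so result = 1
(((r -> q) -> r) -> r): 1 > 0.94, so result = 0.94
((((r -> q) -> r) -> r) -> r): 0.94 ≤ 0.94, so result = 1
(((((r -> q) -> r) -> r) -> r) -> q): 1 > 0.3, so result = 0.3
((((((r -> q) -> r) -> r) -> r) -> q) -> q): 0.3 ≤ 0.3, so result = 1
(((((((r -> q) -> r) -> r) -> r) -> q) -> q) -> s): 1 > 0.51, so result = 0.51
~p: Gödel ¬ of 0.23 = 0 (operand ≠ 0)
((((((((r -> q) -> r) -> r) -> r) -> q) -> q) -> s) -> ~p): 0.51 > 0, so result = 0
(((((((((r -> q) -> r) -> r) -> r) -> q) -> q) -> s) -> ~p) -> r): 0 ≤ 0.94, so result = 1
((((((((((r -> q) -> r) -> r) -> r) -> q) -> q) -> s) -> ~p) -> r) -> q): 1 > 0.3, so result = 0.3

0.30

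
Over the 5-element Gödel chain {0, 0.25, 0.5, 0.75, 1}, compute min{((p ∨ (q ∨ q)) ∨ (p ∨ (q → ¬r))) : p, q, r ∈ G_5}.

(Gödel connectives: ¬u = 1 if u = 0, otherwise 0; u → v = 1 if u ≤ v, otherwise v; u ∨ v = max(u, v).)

0.25

The minimum is attained at p = 0, q = 0.25, r = 0.25:
  (q ∨ q) = max(0.25, 0.25) = 0.25
  (p ∨ (q ∨ q)) = max(0, 0.25) = 0.25
  ¬r: Gödel ¬ of 0.25 = 0 (operand ≠ 0)
  (q → ¬r): 0.25 > 0, so result = 0
  (p ∨ (q → ¬r)) = max(0, 0) = 0
  ((p ∨ (q ∨ q)) ∨ (p ∨ (q → ¬r))) = max(0.25, 0) = 0.25
Checking all 125 assignments confirms none give a value below 0.25.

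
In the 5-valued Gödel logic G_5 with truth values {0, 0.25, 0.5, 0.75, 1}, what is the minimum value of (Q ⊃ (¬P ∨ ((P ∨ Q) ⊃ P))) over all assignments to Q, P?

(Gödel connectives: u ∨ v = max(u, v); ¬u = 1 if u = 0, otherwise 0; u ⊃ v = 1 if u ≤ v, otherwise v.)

The minimum is attained at Q = 0.5, P = 0.25:
  ¬P: Gödel ¬ of 0.25 = 0 (operand ≠ 0)
  (P ∨ Q) = max(0.25, 0.5) = 0.5
  ((P ∨ Q) ⊃ P): 0.5 > 0.25, so result = 0.25
  (¬P ∨ ((P ∨ Q) ⊃ P)) = max(0, 0.25) = 0.25
  (Q ⊃ (¬P ∨ ((P ∨ Q) ⊃ P))): 0.5 > 0.25, so result = 0.25
Checking all 25 assignments confirms none give a value below 0.25.

0.25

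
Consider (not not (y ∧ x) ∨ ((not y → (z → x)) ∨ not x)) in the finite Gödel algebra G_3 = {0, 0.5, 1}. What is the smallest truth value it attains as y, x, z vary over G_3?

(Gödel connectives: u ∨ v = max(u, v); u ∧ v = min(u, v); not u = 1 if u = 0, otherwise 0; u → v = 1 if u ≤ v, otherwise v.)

0.50

The minimum is attained at y = 0, x = 0.5, z = 1:
  (y ∧ x) = min(0, 0.5) = 0
  not (y ∧ x): Gödel ¬ of 0 = 1 (operand is 0)
  not not (y ∧ x): Gödel ¬ of 1 = 0 (operand ≠ 0)
  not y: Gödel ¬ of 0 = 1 (operand is 0)
  (z → x): 1 > 0.5, so result = 0.5
  (not y → (z → x)): 1 > 0.5, so result = 0.5
  not x: Gödel ¬ of 0.5 = 0 (operand ≠ 0)
  ((not y → (z → x)) ∨ not x) = max(0.5, 0) = 0.5
  (not not (y ∧ x) ∨ ((not y → (z → x)) ∨ not x)) = max(0, 0.5) = 0.5
Checking all 27 assignments confirms none give a value below 0.50.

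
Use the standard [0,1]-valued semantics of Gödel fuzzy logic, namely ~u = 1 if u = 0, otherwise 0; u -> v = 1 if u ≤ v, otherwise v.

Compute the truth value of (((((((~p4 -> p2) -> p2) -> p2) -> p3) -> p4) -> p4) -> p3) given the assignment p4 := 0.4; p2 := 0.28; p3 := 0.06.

0.06

~p4: Gödel ¬ of 0.4 = 0 (operand ≠ 0)
(~p4 -> p2): 0 ≤ 0.28, so result = 1
((~p4 -> p2) -> p2): 1 > 0.28, so result = 0.28
(((~p4 -> p2) -> p2) -> p2): 0.28 ≤ 0.28, so result = 1
((((~p4 -> p2) -> p2) -> p2) -> p3): 1 > 0.06, so result = 0.06
(((((~p4 -> p2) -> p2) -> p2) -> p3) -> p4): 0.06 ≤ 0.4, so result = 1
((((((~p4 -> p2) -> p2) -> p2) -> p3) -> p4) -> p4): 1 > 0.4, so result = 0.4
(((((((~p4 -> p2) -> p2) -> p2) -> p3) -> p4) -> p4) -> p3): 0.4 > 0.06, so result = 0.06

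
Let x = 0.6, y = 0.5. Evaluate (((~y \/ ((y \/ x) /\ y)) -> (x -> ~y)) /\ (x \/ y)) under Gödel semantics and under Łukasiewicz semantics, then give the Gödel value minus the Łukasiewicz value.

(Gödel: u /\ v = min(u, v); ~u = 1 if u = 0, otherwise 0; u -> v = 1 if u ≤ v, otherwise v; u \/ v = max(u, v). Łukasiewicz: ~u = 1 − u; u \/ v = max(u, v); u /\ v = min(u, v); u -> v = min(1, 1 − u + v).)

-0.60

Gödel evaluation:
  ~y: Gödel ¬ of 0.5 = 0 (operand ≠ 0)
  (y \/ x) = max(0.5, 0.6) = 0.6
  ((y \/ x) /\ y) = min(0.6, 0.5) = 0.5
  (~y \/ ((y \/ x) /\ y)) = max(0, 0.5) = 0.5
  ~y: Gödel ¬ of 0.5 = 0 (operand ≠ 0)
  (x -> ~y): 0.6 > 0, so result = 0
  ((~y \/ ((y \/ x) /\ y)) -> (x -> ~y)): 0.5 > 0, so result = 0
  (x \/ y) = max(0.6, 0.5) = 0.6
  (((~y \/ ((y \/ x) /\ y)) -> (x -> ~y)) /\ (x \/ y)) = min(0, 0.6) = 0
  Gödel value = 0
Łukasiewicz evaluation:
  ~y: Łukasiewicz ¬ gives 1 − 0.5 = 0.5
  (y \/ x) = max(0.5, 0.6) = 0.6
  ((y \/ x) /\ y) = min(0.6, 0.5) = 0.5
  (~y \/ ((y \/ x) /\ y)) = max(0.5, 0.5) = 0.5
  ~y: Łukasiewicz ¬ gives 1 − 0.5 = 0.5
  (x -> ~y): min(1, 1 − 0.6 + 0.5) = 0.9
  ((~y \/ ((y \/ x) /\ y)) -> (x -> ~y)): min(1, 1 − 0.5 + 0.9) = 1
  (x \/ y) = max(0.6, 0.5) = 0.6
  (((~y \/ ((y \/ x) /\ y)) -> (x -> ~y)) /\ (x \/ y)) = min(1, 0.6) = 0.6
  Łukasiewicz value = 0.6
Difference: 0 − 0.6 = -0.60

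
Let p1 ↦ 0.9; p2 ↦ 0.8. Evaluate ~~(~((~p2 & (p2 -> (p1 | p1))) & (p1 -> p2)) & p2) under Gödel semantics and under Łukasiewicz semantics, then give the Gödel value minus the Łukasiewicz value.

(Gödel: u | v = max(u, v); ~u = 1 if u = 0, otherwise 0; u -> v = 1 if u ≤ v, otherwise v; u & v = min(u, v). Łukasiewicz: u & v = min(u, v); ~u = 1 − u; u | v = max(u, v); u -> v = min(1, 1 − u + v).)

Gödel evaluation:
  ~p2: Gödel ¬ of 0.8 = 0 (operand ≠ 0)
  (p1 | p1) = max(0.9, 0.9) = 0.9
  (p2 -> (p1 | p1)): 0.8 ≤ 0.9, so result = 1
  (~p2 & (p2 -> (p1 | p1))) = min(0, 1) = 0
  (p1 -> p2): 0.9 > 0.8, so result = 0.8
  ((~p2 & (p2 -> (p1 | p1))) & (p1 -> p2)) = min(0, 0.8) = 0
  ~((~p2 & (p2 -> (p1 | p1))) & (p1 -> p2)): Gödel ¬ of 0 = 1 (operand is 0)
  (~((~p2 & (p2 -> (p1 | p1))) & (p1 -> p2)) & p2) = min(1, 0.8) = 0.8
  ~(~((~p2 & (p2 -> (p1 | p1))) & (p1 -> p2)) & p2): Gödel ¬ of 0.8 = 0 (operand ≠ 0)
  ~~(~((~p2 & (p2 -> (p1 | p1))) & (p1 -> p2)) & p2): Gödel ¬ of 0 = 1 (operand is 0)
  Gödel value = 1
Łukasiewicz evaluation:
  ~p2: Łukasiewicz ¬ gives 1 − 0.8 = 0.2
  (p1 | p1) = max(0.9, 0.9) = 0.9
  (p2 -> (p1 | p1)): min(1, 1 − 0.8 + 0.9) = 1
  (~p2 & (p2 -> (p1 | p1))) = min(0.2, 1) = 0.2
  (p1 -> p2): min(1, 1 − 0.9 + 0.8) = 0.9
  ((~p2 & (p2 -> (p1 | p1))) & (p1 -> p2)) = min(0.2, 0.9) = 0.2
  ~((~p2 & (p2 -> (p1 | p1))) & (p1 -> p2)): Łukasiewicz ¬ gives 1 − 0.2 = 0.8
  (~((~p2 & (p2 -> (p1 | p1))) & (p1 -> p2)) & p2) = min(0.8, 0.8) = 0.8
  ~(~((~p2 & (p2 -> (p1 | p1))) & (p1 -> p2)) & p2): Łukasiewicz ¬ gives 1 − 0.8 = 0.2
  ~~(~((~p2 & (p2 -> (p1 | p1))) & (p1 -> p2)) & p2): Łukasiewicz ¬ gives 1 − 0.2 = 0.8
  Łukasiewicz value = 0.8
Difference: 1 − 0.8 = 0.20

0.20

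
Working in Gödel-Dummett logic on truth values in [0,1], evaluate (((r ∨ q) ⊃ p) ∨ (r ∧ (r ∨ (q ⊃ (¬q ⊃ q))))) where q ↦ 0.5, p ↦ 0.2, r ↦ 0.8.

(r ∨ q) = max(0.8, 0.5) = 0.8
((r ∨ q) ⊃ p): 0.8 > 0.2, so result = 0.2
¬q: Gödel ¬ of 0.5 = 0 (operand ≠ 0)
(¬q ⊃ q): 0 ≤ 0.5, so result = 1
(q ⊃ (¬q ⊃ q)): 0.5 ≤ 1, so result = 1
(r ∨ (q ⊃ (¬q ⊃ q))) = max(0.8, 1) = 1
(r ∧ (r ∨ (q ⊃ (¬q ⊃ q)))) = min(0.8, 1) = 0.8
(((r ∨ q) ⊃ p) ∨ (r ∧ (r ∨ (q ⊃ (¬q ⊃ q))))) = max(0.2, 0.8) = 0.8

0.80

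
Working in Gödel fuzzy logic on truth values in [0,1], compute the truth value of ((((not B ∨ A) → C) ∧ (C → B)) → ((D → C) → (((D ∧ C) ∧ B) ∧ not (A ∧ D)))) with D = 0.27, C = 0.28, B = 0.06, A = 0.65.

0.00

not B: Gödel ¬ of 0.06 = 0 (operand ≠ 0)
(not B ∨ A) = max(0, 0.65) = 0.65
((not B ∨ A) → C): 0.65 > 0.28, so result = 0.28
(C → B): 0.28 > 0.06, so result = 0.06
(((not B ∨ A) → C) ∧ (C → B)) = min(0.28, 0.06) = 0.06
(D → C): 0.27 ≤ 0.28, so result = 1
(D ∧ C) = min(0.27, 0.28) = 0.27
((D ∧ C) ∧ B) = min(0.27, 0.06) = 0.06
(A ∧ D) = min(0.65, 0.27) = 0.27
not (A ∧ D): Gödel ¬ of 0.27 = 0 (operand ≠ 0)
(((D ∧ C) ∧ B) ∧ not (A ∧ D)) = min(0.06, 0) = 0
((D → C) → (((D ∧ C) ∧ B) ∧ not (A ∧ D))): 1 > 0, so result = 0
((((not B ∨ A) → C) ∧ (C → B)) → ((D → C) → (((D ∧ C) ∧ B) ∧ not (A ∧ D)))): 0.06 > 0, so result = 0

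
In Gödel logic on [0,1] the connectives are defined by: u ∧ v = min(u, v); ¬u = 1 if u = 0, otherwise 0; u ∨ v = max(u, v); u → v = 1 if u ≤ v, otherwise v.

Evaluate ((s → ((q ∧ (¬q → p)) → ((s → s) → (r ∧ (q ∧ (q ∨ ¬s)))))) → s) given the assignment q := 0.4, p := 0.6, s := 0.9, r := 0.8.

0.90

¬q: Gödel ¬ of 0.4 = 0 (operand ≠ 0)
(¬q → p): 0 ≤ 0.6, so result = 1
(q ∧ (¬q → p)) = min(0.4, 1) = 0.4
(s → s): 0.9 ≤ 0.9, so result = 1
¬s: Gödel ¬ of 0.9 = 0 (operand ≠ 0)
(q ∨ ¬s) = max(0.4, 0) = 0.4
(q ∧ (q ∨ ¬s)) = min(0.4, 0.4) = 0.4
(r ∧ (q ∧ (q ∨ ¬s))) = min(0.8, 0.4) = 0.4
((s → s) → (r ∧ (q ∧ (q ∨ ¬s)))): 1 > 0.4, so result = 0.4
((q ∧ (¬q → p)) → ((s → s) → (r ∧ (q ∧ (q ∨ ¬s))))): 0.4 ≤ 0.4, so result = 1
(s → ((q ∧ (¬q → p)) → ((s → s) → (r ∧ (q ∧ (q ∨ ¬s)))))): 0.9 ≤ 1, so result = 1
((s → ((q ∧ (¬q → p)) → ((s → s) → (r ∧ (q ∧ (q ∨ ¬s)))))) → s): 1 > 0.9, so result = 0.9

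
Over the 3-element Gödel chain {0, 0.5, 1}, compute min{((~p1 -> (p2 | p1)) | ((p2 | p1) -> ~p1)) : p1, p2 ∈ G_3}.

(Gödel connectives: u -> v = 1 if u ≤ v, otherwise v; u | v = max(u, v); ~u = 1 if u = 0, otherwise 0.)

1.00

Every assignment gives 1. For instance at p1 = 0, p2 = 0:
  ~p1: Gödel ¬ of 0 = 1 (operand is 0)
  (p2 | p1) = max(0, 0) = 0
  (~p1 -> (p2 | p1)): 1 > 0, so result = 0
  (p2 | p1) = max(0, 0) = 0
  ~p1: Gödel ¬ of 0 = 1 (operand is 0)
  ((p2 | p1) -> ~p1): 0 ≤ 1, so result = 1
  ((~p1 -> (p2 | p1)) | ((p2 | p1) -> ~p1)) = max(0, 1) = 1
All 9 assignments give value 1 — the formula is a G_3-tautology.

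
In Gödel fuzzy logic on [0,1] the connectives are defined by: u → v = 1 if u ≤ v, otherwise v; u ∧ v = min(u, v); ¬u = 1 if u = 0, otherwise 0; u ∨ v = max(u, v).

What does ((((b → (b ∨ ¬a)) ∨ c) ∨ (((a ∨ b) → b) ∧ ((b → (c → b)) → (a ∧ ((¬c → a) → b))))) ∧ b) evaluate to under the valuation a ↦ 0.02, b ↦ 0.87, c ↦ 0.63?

¬a: Gödel ¬ of 0.02 = 0 (operand ≠ 0)
(b ∨ ¬a) = max(0.87, 0) = 0.87
(b → (b ∨ ¬a)): 0.87 ≤ 0.87, so result = 1
((b → (b ∨ ¬a)) ∨ c) = max(1, 0.63) = 1
(a ∨ b) = max(0.02, 0.87) = 0.87
((a ∨ b) → b): 0.87 ≤ 0.87, so result = 1
(c → b): 0.63 ≤ 0.87, so result = 1
(b → (c → b)): 0.87 ≤ 1, so result = 1
¬c: Gödel ¬ of 0.63 = 0 (operand ≠ 0)
(¬c → a): 0 ≤ 0.02, so result = 1
((¬c → a) → b): 1 > 0.87, so result = 0.87
(a ∧ ((¬c → a) → b)) = min(0.02, 0.87) = 0.02
((b → (c → b)) → (a ∧ ((¬c → a) → b))): 1 > 0.02, so result = 0.02
(((a ∨ b) → b) ∧ ((b → (c → b)) → (a ∧ ((¬c → a) → b)))) = min(1, 0.02) = 0.02
(((b → (b ∨ ¬a)) ∨ c) ∨ (((a ∨ b) → b) ∧ ((b → (c → b)) → (a ∧ ((¬c → a) → b))))) = max(1, 0.02) = 1
((((b → (b ∨ ¬a)) ∨ c) ∨ (((a ∨ b) → b) ∧ ((b → (c → b)) → (a ∧ ((¬c → a) → b))))) ∧ b) = min(1, 0.87) = 0.87

0.87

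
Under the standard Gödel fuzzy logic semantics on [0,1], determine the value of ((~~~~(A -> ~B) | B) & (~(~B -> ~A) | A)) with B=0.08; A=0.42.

0.08

~B: Gödel ¬ of 0.08 = 0 (operand ≠ 0)
(A -> ~B): 0.42 > 0, so result = 0
~(A -> ~B): Gödel ¬ of 0 = 1 (operand is 0)
~~(A -> ~B): Gödel ¬ of 1 = 0 (operand ≠ 0)
~~~(A -> ~B): Gödel ¬ of 0 = 1 (operand is 0)
~~~~(A -> ~B): Gödel ¬ of 1 = 0 (operand ≠ 0)
(~~~~(A -> ~B) | B) = max(0, 0.08) = 0.08
~B: Gödel ¬ of 0.08 = 0 (operand ≠ 0)
~A: Gödel ¬ of 0.42 = 0 (operand ≠ 0)
(~B -> ~A): 0 ≤ 0, so result = 1
~(~B -> ~A): Gödel ¬ of 1 = 0 (operand ≠ 0)
(~(~B -> ~A) | A) = max(0, 0.42) = 0.42
((~~~~(A -> ~B) | B) & (~(~B -> ~A) | A)) = min(0.08, 0.42) = 0.08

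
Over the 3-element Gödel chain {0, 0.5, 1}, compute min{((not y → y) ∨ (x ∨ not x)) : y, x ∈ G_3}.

0.50

The minimum is attained at y = 0, x = 0.5:
  not y: Gödel ¬ of 0 = 1 (operand is 0)
  (not y → y): 1 > 0, so result = 0
  not x: Gödel ¬ of 0.5 = 0 (operand ≠ 0)
  (x ∨ not x) = max(0.5, 0) = 0.5
  ((not y → y) ∨ (x ∨ not x)) = max(0, 0.5) = 0.5
Checking all 9 assignments confirms none give a value below 0.50.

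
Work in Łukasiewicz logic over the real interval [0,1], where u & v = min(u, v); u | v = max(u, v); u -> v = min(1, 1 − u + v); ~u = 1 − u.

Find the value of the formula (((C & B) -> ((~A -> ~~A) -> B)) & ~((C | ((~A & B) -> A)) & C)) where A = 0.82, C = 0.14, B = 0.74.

(C & B) = min(0.14, 0.74) = 0.14
~A: Łukasiewicz ¬ gives 1 − 0.82 = 0.18
~A: Łukasiewicz ¬ gives 1 − 0.82 = 0.18
~~A: Łukasiewicz ¬ gives 1 − 0.18 = 0.82
(~A -> ~~A): min(1, 1 − 0.18 + 0.82) = 1
((~A -> ~~A) -> B): min(1, 1 − 1 + 0.74) = 0.74
((C & B) -> ((~A -> ~~A) -> B)): min(1, 1 − 0.14 + 0.74) = 1
~A: Łukasiewicz ¬ gives 1 − 0.82 = 0.18
(~A & B) = min(0.18, 0.74) = 0.18
((~A & B) -> A): min(1, 1 − 0.18 + 0.82) = 1
(C | ((~A & B) -> A)) = max(0.14, 1) = 1
((C | ((~A & B) -> A)) & C) = min(1, 0.14) = 0.14
~((C | ((~A & B) -> A)) & C): Łukasiewicz ¬ gives 1 − 0.14 = 0.86
(((C & B) -> ((~A -> ~~A) -> B)) & ~((C | ((~A & B) -> A)) & C)) = min(1, 0.86) = 0.86

0.86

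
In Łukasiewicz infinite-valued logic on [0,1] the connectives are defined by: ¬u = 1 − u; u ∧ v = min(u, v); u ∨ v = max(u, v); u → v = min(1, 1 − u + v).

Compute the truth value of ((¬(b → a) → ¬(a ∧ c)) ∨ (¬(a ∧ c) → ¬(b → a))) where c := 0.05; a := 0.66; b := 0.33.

1.00

(b → a): min(1, 1 − 0.33 + 0.66) = 1
¬(b → a): Łukasiewicz ¬ gives 1 − 1 = 0
(a ∧ c) = min(0.66, 0.05) = 0.05
¬(a ∧ c): Łukasiewicz ¬ gives 1 − 0.05 = 0.95
(¬(b → a) → ¬(a ∧ c)): min(1, 1 − 0 + 0.95) = 1
(a ∧ c) = min(0.66, 0.05) = 0.05
¬(a ∧ c): Łukasiewicz ¬ gives 1 − 0.05 = 0.95
(b → a): min(1, 1 − 0.33 + 0.66) = 1
¬(b → a): Łukasiewicz ¬ gives 1 − 1 = 0
(¬(a ∧ c) → ¬(b → a)): min(1, 1 − 0.95 + 0) = 0.05
((¬(b → a) → ¬(a ∧ c)) ∨ (¬(a ∧ c) → ¬(b → a))) = max(1, 0.05) = 1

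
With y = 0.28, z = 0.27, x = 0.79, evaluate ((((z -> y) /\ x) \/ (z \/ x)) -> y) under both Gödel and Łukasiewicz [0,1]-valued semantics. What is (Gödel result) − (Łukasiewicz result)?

Gödel evaluation:
  (z -> y): 0.27 ≤ 0.28, so result = 1
  ((z -> y) /\ x) = min(1, 0.79) = 0.79
  (z \/ x) = max(0.27, 0.79) = 0.79
  (((z -> y) /\ x) \/ (z \/ x)) = max(0.79, 0.79) = 0.79
  ((((z -> y) /\ x) \/ (z \/ x)) -> y): 0.79 > 0.28, so result = 0.28
  Gödel value = 0.28
Łukasiewicz evaluation:
  (z -> y): min(1, 1 − 0.27 + 0.28) = 1
  ((z -> y) /\ x) = min(1, 0.79) = 0.79
  (z \/ x) = max(0.27, 0.79) = 0.79
  (((z -> y) /\ x) \/ (z \/ x)) = max(0.79, 0.79) = 0.79
  ((((z -> y) /\ x) \/ (z \/ x)) -> y): min(1, 1 − 0.79 + 0.28) = 0.49
  Łukasiewicz value = 0.49
Difference: 0.28 − 0.49 = -0.21

-0.21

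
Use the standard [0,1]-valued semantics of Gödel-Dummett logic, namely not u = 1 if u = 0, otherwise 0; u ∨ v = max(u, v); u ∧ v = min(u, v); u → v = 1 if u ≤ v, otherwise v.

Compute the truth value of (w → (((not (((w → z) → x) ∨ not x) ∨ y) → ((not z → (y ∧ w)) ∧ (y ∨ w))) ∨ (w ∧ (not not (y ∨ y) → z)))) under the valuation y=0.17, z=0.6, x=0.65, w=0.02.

(w → z): 0.02 ≤ 0.6, so result = 1
((w → z) → x): 1 > 0.65, so result = 0.65
not x: Gödel ¬ of 0.65 = 0 (operand ≠ 0)
(((w → z) → x) ∨ not x) = max(0.65, 0) = 0.65
not (((w → z) → x) ∨ not x): Gödel ¬ of 0.65 = 0 (operand ≠ 0)
(not (((w → z) → x) ∨ not x) ∨ y) = max(0, 0.17) = 0.17
not z: Gödel ¬ of 0.6 = 0 (operand ≠ 0)
(y ∧ w) = min(0.17, 0.02) = 0.02
(not z → (y ∧ w)): 0 ≤ 0.02, so result = 1
(y ∨ w) = max(0.17, 0.02) = 0.17
((not z → (y ∧ w)) ∧ (y ∨ w)) = min(1, 0.17) = 0.17
((not (((w → z) → x) ∨ not x) ∨ y) → ((not z → (y ∧ w)) ∧ (y ∨ w))): 0.17 ≤ 0.17, so result = 1
(y ∨ y) = max(0.17, 0.17) = 0.17
not (y ∨ y): Gödel ¬ of 0.17 = 0 (operand ≠ 0)
not not (y ∨ y): Gödel ¬ of 0 = 1 (operand is 0)
(not not (y ∨ y) → z): 1 > 0.6, so result = 0.6
(w ∧ (not not (y ∨ y) → z)) = min(0.02, 0.6) = 0.02
(((not (((w → z) → x) ∨ not x) ∨ y) → ((not z → (y ∧ w)) ∧ (y ∨ w))) ∨ (w ∧ (not not (y ∨ y) → z))) = max(1, 0.02) = 1
(w → (((not (((w → z) → x) ∨ not x) ∨ y) → ((not z → (y ∧ w)) ∧ (y ∨ w))) ∨ (w ∧ (not not (y ∨ y) → z)))): 0.02 ≤ 1, so result = 1

1.00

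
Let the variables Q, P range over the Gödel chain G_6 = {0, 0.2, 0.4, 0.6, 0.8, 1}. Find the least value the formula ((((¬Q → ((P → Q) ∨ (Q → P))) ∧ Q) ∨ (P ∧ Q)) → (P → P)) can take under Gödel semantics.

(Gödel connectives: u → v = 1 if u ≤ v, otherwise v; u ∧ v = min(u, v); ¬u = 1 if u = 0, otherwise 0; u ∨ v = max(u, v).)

Every assignment gives 1. For instance at Q = 0, P = 0:
  ¬Q: Gödel ¬ of 0 = 1 (operand is 0)
  (P → Q): 0 ≤ 0, so result = 1
  (Q → P): 0 ≤ 0, so result = 1
  ((P → Q) ∨ (Q → P)) = max(1, 1) = 1
  (¬Q → ((P → Q) ∨ (Q → P))): 1 ≤ 1, so result = 1
  ((¬Q → ((P → Q) ∨ (Q → P))) ∧ Q) = min(1, 0) = 0
  (P ∧ Q) = min(0, 0) = 0
  (((¬Q → ((P → Q) ∨ (Q → P))) ∧ Q) ∨ (P ∧ Q)) = max(0, 0) = 0
  (P → P): 0 ≤ 0, so result = 1
  ((((¬Q → ((P → Q) ∨ (Q → P))) ∧ Q) ∨ (P ∧ Q)) → (P → P)): 0 ≤ 1, so result = 1
All 36 assignments give value 1 — the formula is a G_6-tautology.

1.00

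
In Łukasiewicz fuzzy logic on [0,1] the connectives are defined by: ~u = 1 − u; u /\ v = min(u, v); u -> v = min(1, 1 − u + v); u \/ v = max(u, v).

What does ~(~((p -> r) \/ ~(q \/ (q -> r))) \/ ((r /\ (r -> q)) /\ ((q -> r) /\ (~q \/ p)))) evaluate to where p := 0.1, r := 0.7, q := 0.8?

0.80

(p -> r): min(1, 1 − 0.1 + 0.7) = 1
(q -> r): min(1, 1 − 0.8 + 0.7) = 0.9
(q \/ (q -> r)) = max(0.8, 0.9) = 0.9
~(q \/ (q -> r)): Łukasiewicz ¬ gives 1 − 0.9 = 0.1
((p -> r) \/ ~(q \/ (q -> r))) = max(1, 0.1) = 1
~((p -> r) \/ ~(q \/ (q -> r))): Łukasiewicz ¬ gives 1 − 1 = 0
(r -> q): min(1, 1 − 0.7 + 0.8) = 1
(r /\ (r -> q)) = min(0.7, 1) = 0.7
(q -> r): min(1, 1 − 0.8 + 0.7) = 0.9
~q: Łukasiewicz ¬ gives 1 − 0.8 = 0.2
(~q \/ p) = max(0.2, 0.1) = 0.2
((q -> r) /\ (~q \/ p)) = min(0.9, 0.2) = 0.2
((r /\ (r -> q)) /\ ((q -> r) /\ (~q \/ p))) = min(0.7, 0.2) = 0.2
(~((p -> r) \/ ~(q \/ (q -> r))) \/ ((r /\ (r -> q)) /\ ((q -> r) /\ (~q \/ p)))) = max(0, 0.2) = 0.2
~(~((p -> r) \/ ~(q \/ (q -> r))) \/ ((r /\ (r -> q)) /\ ((q -> r) /\ (~q \/ p)))): Łukasiewicz ¬ gives 1 − 0.2 = 0.8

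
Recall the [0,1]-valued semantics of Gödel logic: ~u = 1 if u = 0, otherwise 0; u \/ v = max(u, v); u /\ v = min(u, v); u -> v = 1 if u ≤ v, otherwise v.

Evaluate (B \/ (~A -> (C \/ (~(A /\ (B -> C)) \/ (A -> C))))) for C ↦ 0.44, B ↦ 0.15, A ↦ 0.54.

1.00

~A: Gödel ¬ of 0.54 = 0 (operand ≠ 0)
(B -> C): 0.15 ≤ 0.44, so result = 1
(A /\ (B -> C)) = min(0.54, 1) = 0.54
~(A /\ (B -> C)): Gödel ¬ of 0.54 = 0 (operand ≠ 0)
(A -> C): 0.54 > 0.44, so result = 0.44
(~(A /\ (B -> C)) \/ (A -> C)) = max(0, 0.44) = 0.44
(C \/ (~(A /\ (B -> C)) \/ (A -> C))) = max(0.44, 0.44) = 0.44
(~A -> (C \/ (~(A /\ (B -> C)) \/ (A -> C)))): 0 ≤ 0.44, so result = 1
(B \/ (~A -> (C \/ (~(A /\ (B -> C)) \/ (A -> C))))) = max(0.15, 1) = 1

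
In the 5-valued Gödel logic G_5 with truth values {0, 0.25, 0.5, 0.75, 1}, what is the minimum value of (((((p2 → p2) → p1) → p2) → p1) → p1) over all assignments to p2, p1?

The minimum is attained at p2 = 0, p1 = 0.25:
  (p2 → p2): 0 ≤ 0, so result = 1
  ((p2 → p2) → p1): 1 > 0.25, so result = 0.25
  (((p2 → p2) → p1) → p2): 0.25 > 0, so result = 0
  ((((p2 → p2) → p1) → p2) → p1): 0 ≤ 0.25, so result = 1
  (((((p2 → p2) → p1) → p2) → p1) → p1): 1 > 0.25, so result = 0.25
Checking all 25 assignments confirms none give a value below 0.25.

0.25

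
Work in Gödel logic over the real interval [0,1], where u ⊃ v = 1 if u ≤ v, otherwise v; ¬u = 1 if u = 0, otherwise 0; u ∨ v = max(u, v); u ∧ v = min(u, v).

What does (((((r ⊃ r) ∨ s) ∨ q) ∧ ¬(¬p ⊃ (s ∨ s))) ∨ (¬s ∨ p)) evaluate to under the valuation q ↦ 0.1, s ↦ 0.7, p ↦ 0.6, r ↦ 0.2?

0.60

(r ⊃ r): 0.2 ≤ 0.2, so result = 1
((r ⊃ r) ∨ s) = max(1, 0.7) = 1
(((r ⊃ r) ∨ s) ∨ q) = max(1, 0.1) = 1
¬p: Gödel ¬ of 0.6 = 0 (operand ≠ 0)
(s ∨ s) = max(0.7, 0.7) = 0.7
(¬p ⊃ (s ∨ s)): 0 ≤ 0.7, so result = 1
¬(¬p ⊃ (s ∨ s)): Gödel ¬ of 1 = 0 (operand ≠ 0)
((((r ⊃ r) ∨ s) ∨ q) ∧ ¬(¬p ⊃ (s ∨ s))) = min(1, 0) = 0
¬s: Gödel ¬ of 0.7 = 0 (operand ≠ 0)
(¬s ∨ p) = max(0, 0.6) = 0.6
(((((r ⊃ r) ∨ s) ∨ q) ∧ ¬(¬p ⊃ (s ∨ s))) ∨ (¬s ∨ p)) = max(0, 0.6) = 0.6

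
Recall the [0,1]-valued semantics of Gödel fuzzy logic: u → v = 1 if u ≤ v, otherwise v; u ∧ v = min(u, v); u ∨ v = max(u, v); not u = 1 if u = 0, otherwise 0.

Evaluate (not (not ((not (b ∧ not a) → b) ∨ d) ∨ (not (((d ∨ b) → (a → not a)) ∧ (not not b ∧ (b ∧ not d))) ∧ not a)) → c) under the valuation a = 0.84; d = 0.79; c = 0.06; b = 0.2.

0.06

not a: Gödel ¬ of 0.84 = 0 (operand ≠ 0)
(b ∧ not a) = min(0.2, 0) = 0
not (b ∧ not a): Gödel ¬ of 0 = 1 (operand is 0)
(not (b ∧ not a) → b): 1 > 0.2, so result = 0.2
((not (b ∧ not a) → b) ∨ d) = max(0.2, 0.79) = 0.79
not ((not (b ∧ not a) → b) ∨ d): Gödel ¬ of 0.79 = 0 (operand ≠ 0)
(d ∨ b) = max(0.79, 0.2) = 0.79
not a: Gödel ¬ of 0.84 = 0 (operand ≠ 0)
(a → not a): 0.84 > 0, so result = 0
((d ∨ b) → (a → not a)): 0.79 > 0, so result = 0
not b: Gödel ¬ of 0.2 = 0 (operand ≠ 0)
not not b: Gödel ¬ of 0 = 1 (operand is 0)
not d: Gödel ¬ of 0.79 = 0 (operand ≠ 0)
(b ∧ not d) = min(0.2, 0) = 0
(not not b ∧ (b ∧ not d)) = min(1, 0) = 0
(((d ∨ b) → (a → not a)) ∧ (not not b ∧ (b ∧ not d))) = min(0, 0) = 0
not (((d ∨ b) → (a → not a)) ∧ (not not b ∧ (b ∧ not d))): Gödel ¬ of 0 = 1 (operand is 0)
not a: Gödel ¬ of 0.84 = 0 (operand ≠ 0)
(not (((d ∨ b) → (a → not a)) ∧ (not not b ∧ (b ∧ not d))) ∧ not a) = min(1, 0) = 0
(not ((not (b ∧ not a) → b) ∨ d) ∨ (not (((d ∨ b) → (a → not a)) ∧ (not not b ∧ (b ∧ not d))) ∧ not a)) = max(0, 0) = 0
not (not ((not (b ∧ not a) → b) ∨ d) ∨ (not (((d ∨ b) → (a → not a)) ∧ (not not b ∧ (b ∧ not d))) ∧ not a)): Gödel ¬ of 0 = 1 (operand is 0)
(not (not ((not (b ∧ not a) → b) ∨ d) ∨ (not (((d ∨ b) → (a → not a)) ∧ (not not b ∧ (b ∧ not d))) ∧ not a)) → c): 1 > 0.06, so result = 0.06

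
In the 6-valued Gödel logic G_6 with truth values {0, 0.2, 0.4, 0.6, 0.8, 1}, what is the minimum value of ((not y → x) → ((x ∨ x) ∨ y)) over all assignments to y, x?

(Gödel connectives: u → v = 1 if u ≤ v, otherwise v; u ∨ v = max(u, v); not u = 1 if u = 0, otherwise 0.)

0.20

The minimum is attained at y = 0.2, x = 0:
  not y: Gödel ¬ of 0.2 = 0 (operand ≠ 0)
  (not y → x): 0 ≤ 0, so result = 1
  (x ∨ x) = max(0, 0) = 0
  ((x ∨ x) ∨ y) = max(0, 0.2) = 0.2
  ((not y → x) → ((x ∨ x) ∨ y)): 1 > 0.2, so result = 0.2
Checking all 36 assignments confirms none give a value below 0.20.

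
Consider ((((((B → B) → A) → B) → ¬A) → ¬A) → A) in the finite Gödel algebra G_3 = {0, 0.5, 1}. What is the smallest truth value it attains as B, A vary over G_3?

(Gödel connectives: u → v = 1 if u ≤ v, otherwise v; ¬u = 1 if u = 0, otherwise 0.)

0.00

The minimum is attained at B = 0, A = 0:
  (B → B): 0 ≤ 0, so result = 1
  ((B → B) → A): 1 > 0, so result = 0
  (((B → B) → A) → B): 0 ≤ 0, so result = 1
  ¬A: Gödel ¬ of 0 = 1 (operand is 0)
  ((((B → B) → A) → B) → ¬A): 1 ≤ 1, so result = 1
  ¬A: Gödel ¬ of 0 = 1 (operand is 0)
  (((((B → B) → A) → B) → ¬A) → ¬A): 1 ≤ 1, so result = 1
  ((((((B → B) → A) → B) → ¬A) → ¬A) → A): 1 > 0, so result = 0
Checking all 9 assignments confirms none give a value below 0.00.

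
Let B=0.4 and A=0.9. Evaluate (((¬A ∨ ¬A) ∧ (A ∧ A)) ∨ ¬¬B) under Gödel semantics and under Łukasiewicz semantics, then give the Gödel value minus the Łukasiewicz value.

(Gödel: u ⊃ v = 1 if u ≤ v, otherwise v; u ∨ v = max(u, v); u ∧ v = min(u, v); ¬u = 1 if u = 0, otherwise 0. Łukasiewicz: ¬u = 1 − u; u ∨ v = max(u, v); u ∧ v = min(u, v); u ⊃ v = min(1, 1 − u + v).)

Gödel evaluation:
  ¬A: Gödel ¬ of 0.9 = 0 (operand ≠ 0)
  ¬A: Gödel ¬ of 0.9 = 0 (operand ≠ 0)
  (¬A ∨ ¬A) = max(0, 0) = 0
  (A ∧ A) = min(0.9, 0.9) = 0.9
  ((¬A ∨ ¬A) ∧ (A ∧ A)) = min(0, 0.9) = 0
  ¬B: Gödel ¬ of 0.4 = 0 (operand ≠ 0)
  ¬¬B: Gödel ¬ of 0 = 1 (operand is 0)
  (((¬A ∨ ¬A) ∧ (A ∧ A)) ∨ ¬¬B) = max(0, 1) = 1
  Gödel value = 1
Łukasiewicz evaluation:
  ¬A: Łukasiewicz ¬ gives 1 − 0.9 = 0.1
  ¬A: Łukasiewicz ¬ gives 1 − 0.9 = 0.1
  (¬A ∨ ¬A) = max(0.1, 0.1) = 0.1
  (A ∧ A) = min(0.9, 0.9) = 0.9
  ((¬A ∨ ¬A) ∧ (A ∧ A)) = min(0.1, 0.9) = 0.1
  ¬B: Łukasiewicz ¬ gives 1 − 0.4 = 0.6
  ¬¬B: Łukasiewicz ¬ gives 1 − 0.6 = 0.4
  (((¬A ∨ ¬A) ∧ (A ∧ A)) ∨ ¬¬B) = max(0.1, 0.4) = 0.4
  Łukasiewicz value = 0.4
Difference: 1 − 0.4 = 0.60

0.60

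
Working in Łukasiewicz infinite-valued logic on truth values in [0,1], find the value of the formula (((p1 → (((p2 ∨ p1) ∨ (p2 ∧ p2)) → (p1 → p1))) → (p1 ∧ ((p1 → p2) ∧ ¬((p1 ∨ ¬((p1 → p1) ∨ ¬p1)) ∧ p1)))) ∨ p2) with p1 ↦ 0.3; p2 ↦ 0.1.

0.30

(p2 ∨ p1) = max(0.1, 0.3) = 0.3
(p2 ∧ p2) = min(0.1, 0.1) = 0.1
((p2 ∨ p1) ∨ (p2 ∧ p2)) = max(0.3, 0.1) = 0.3
(p1 → p1): min(1, 1 − 0.3 + 0.3) = 1
(((p2 ∨ p1) ∨ (p2 ∧ p2)) → (p1 → p1)): min(1, 1 − 0.3 + 1) = 1
(p1 → (((p2 ∨ p1) ∨ (p2 ∧ p2)) → (p1 → p1))): min(1, 1 − 0.3 + 1) = 1
(p1 → p2): min(1, 1 − 0.3 + 0.1) = 0.8
(p1 → p1): min(1, 1 − 0.3 + 0.3) = 1
¬p1: Łukasiewicz ¬ gives 1 − 0.3 = 0.7
((p1 → p1) ∨ ¬p1) = max(1, 0.7) = 1
¬((p1 → p1) ∨ ¬p1): Łukasiewicz ¬ gives 1 − 1 = 0
(p1 ∨ ¬((p1 → p1) ∨ ¬p1)) = max(0.3, 0) = 0.3
((p1 ∨ ¬((p1 → p1) ∨ ¬p1)) ∧ p1) = min(0.3, 0.3) = 0.3
¬((p1 ∨ ¬((p1 → p1) ∨ ¬p1)) ∧ p1): Łukasiewicz ¬ gives 1 − 0.3 = 0.7
((p1 → p2) ∧ ¬((p1 ∨ ¬((p1 → p1) ∨ ¬p1)) ∧ p1)) = min(0.8, 0.7) = 0.7
(p1 ∧ ((p1 → p2) ∧ ¬((p1 ∨ ¬((p1 → p1) ∨ ¬p1)) ∧ p1))) = min(0.3, 0.7) = 0.3
((p1 → (((p2 ∨ p1) ∨ (p2 ∧ p2)) → (p1 → p1))) → (p1 ∧ ((p1 → p2) ∧ ¬((p1 ∨ ¬((p1 → p1) ∨ ¬p1)) ∧ p1)))): min(1, 1 − 1 + 0.3) = 0.3
(((p1 → (((p2 ∨ p1) ∨ (p2 ∧ p2)) → (p1 → p1))) → (p1 ∧ ((p1 → p2) ∧ ¬((p1 ∨ ¬((p1 → p1) ∨ ¬p1)) ∧ p1)))) ∨ p2) = max(0.3, 0.1) = 0.3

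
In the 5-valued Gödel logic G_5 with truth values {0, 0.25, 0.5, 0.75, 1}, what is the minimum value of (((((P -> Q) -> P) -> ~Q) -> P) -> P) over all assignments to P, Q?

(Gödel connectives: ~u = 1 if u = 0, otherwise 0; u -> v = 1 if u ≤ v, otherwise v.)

The minimum is attained at P = 0.25, Q = 0.25:
  (P -> Q): 0.25 ≤ 0.25, so result = 1
  ((P -> Q) -> P): 1 > 0.25, so result = 0.25
  ~Q: Gödel ¬ of 0.25 = 0 (operand ≠ 0)
  (((P -> Q) -> P) -> ~Q): 0.25 > 0, so result = 0
  ((((P -> Q) -> P) -> ~Q) -> P): 0 ≤ 0.25, so result = 1
  (((((P -> Q) -> P) -> ~Q) -> P) -> P): 1 > 0.25, so result = 0.25
Checking all 25 assignments confirms none give a value below 0.25.

0.25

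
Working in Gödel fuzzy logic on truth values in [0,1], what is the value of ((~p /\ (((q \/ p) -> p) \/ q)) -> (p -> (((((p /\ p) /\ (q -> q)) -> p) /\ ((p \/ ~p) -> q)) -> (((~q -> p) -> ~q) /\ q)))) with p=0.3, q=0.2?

~p: Gödel ¬ of 0.3 = 0 (operand ≠ 0)
(q \/ p) = max(0.2, 0.3) = 0.3
((q \/ p) -> p): 0.3 ≤ 0.3, so result = 1
(((q \/ p) -> p) \/ q) = max(1, 0.2) = 1
(~p /\ (((q \/ p) -> p) \/ q)) = min(0, 1) = 0
(p /\ p) = min(0.3, 0.3) = 0.3
(q -> q): 0.2 ≤ 0.2, so result = 1
((p /\ p) /\ (q -> q)) = min(0.3, 1) = 0.3
(((p /\ p) /\ (q -> q)) -> p): 0.3 ≤ 0.3, so result = 1
~p: Gödel ¬ of 0.3 = 0 (operand ≠ 0)
(p \/ ~p) = max(0.3, 0) = 0.3
((p \/ ~p) -> q): 0.3 > 0.2, so result = 0.2
((((p /\ p) /\ (q -> q)) -> p) /\ ((p \/ ~p) -> q)) = min(1, 0.2) = 0.2
~q: Gödel ¬ of 0.2 = 0 (operand ≠ 0)
(~q -> p): 0 ≤ 0.3, so result = 1
~q: Gödel ¬ of 0.2 = 0 (operand ≠ 0)
((~q -> p) -> ~q): 1 > 0, so result = 0
(((~q -> p) -> ~q) /\ q) = min(0, 0.2) = 0
(((((p /\ p) /\ (q -> q)) -> p) /\ ((p \/ ~p) -> q)) -> (((~q -> p) -> ~q) /\ q)): 0.2 > 0, so result = 0
(p -> (((((p /\ p) /\ (q -> q)) -> p) /\ ((p \/ ~p) -> q)) -> (((~q -> p) -> ~q) /\ q))): 0.3 > 0, so result = 0
((~p /\ (((q \/ p) -> p) \/ q)) -> (p -> (((((p /\ p) /\ (q -> q)) -> p) /\ ((p \/ ~p) -> q)) -> (((~q -> p) -> ~q) /\ q)))): 0 ≤ 0, so result = 1

1.00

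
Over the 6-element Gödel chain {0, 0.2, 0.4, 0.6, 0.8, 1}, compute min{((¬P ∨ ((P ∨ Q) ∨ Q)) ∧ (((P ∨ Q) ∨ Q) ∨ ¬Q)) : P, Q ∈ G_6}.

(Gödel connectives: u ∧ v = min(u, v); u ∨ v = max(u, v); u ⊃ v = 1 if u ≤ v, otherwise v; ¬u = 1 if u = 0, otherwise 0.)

The minimum is attained at P = 0, Q = 0.2:
  ¬P: Gödel ¬ of 0 = 1 (operand is 0)
  (P ∨ Q) = max(0, 0.2) = 0.2
  ((P ∨ Q) ∨ Q) = max(0.2, 0.2) = 0.2
  (¬P ∨ ((P ∨ Q) ∨ Q)) = max(1, 0.2) = 1
  (P ∨ Q) = max(0, 0.2) = 0.2
  ((P ∨ Q) ∨ Q) = max(0.2, 0.2) = 0.2
  ¬Q: Gödel ¬ of 0.2 = 0 (operand ≠ 0)
  (((P ∨ Q) ∨ Q) ∨ ¬Q) = max(0.2, 0) = 0.2
  ((¬P ∨ ((P ∨ Q) ∨ Q)) ∧ (((P ∨ Q) ∨ Q) ∨ ¬Q)) = min(1, 0.2) = 0.2
Checking all 36 assignments confirms none give a value below 0.20.

0.20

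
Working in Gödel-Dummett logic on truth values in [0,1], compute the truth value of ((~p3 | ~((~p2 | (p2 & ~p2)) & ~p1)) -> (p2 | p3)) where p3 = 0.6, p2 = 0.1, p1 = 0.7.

0.60

~p3: Gödel ¬ of 0.6 = 0 (operand ≠ 0)
~p2: Gödel ¬ of 0.1 = 0 (operand ≠ 0)
~p2: Gödel ¬ of 0.1 = 0 (operand ≠ 0)
(p2 & ~p2) = min(0.1, 0) = 0
(~p2 | (p2 & ~p2)) = max(0, 0) = 0
~p1: Gödel ¬ of 0.7 = 0 (operand ≠ 0)
((~p2 | (p2 & ~p2)) & ~p1) = min(0, 0) = 0
~((~p2 | (p2 & ~p2)) & ~p1): Gödel ¬ of 0 = 1 (operand is 0)
(~p3 | ~((~p2 | (p2 & ~p2)) & ~p1)) = max(0, 1) = 1
(p2 | p3) = max(0.1, 0.6) = 0.6
((~p3 | ~((~p2 | (p2 & ~p2)) & ~p1)) -> (p2 | p3)): 1 > 0.6, so result = 0.6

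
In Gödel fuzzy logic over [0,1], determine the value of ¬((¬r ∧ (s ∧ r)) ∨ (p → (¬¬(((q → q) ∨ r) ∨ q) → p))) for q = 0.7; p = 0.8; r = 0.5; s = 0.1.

¬r: Gödel ¬ of 0.5 = 0 (operand ≠ 0)
(s ∧ r) = min(0.1, 0.5) = 0.1
(¬r ∧ (s ∧ r)) = min(0, 0.1) = 0
(q → q): 0.7 ≤ 0.7, so result = 1
((q → q) ∨ r) = max(1, 0.5) = 1
(((q → q) ∨ r) ∨ q) = max(1, 0.7) = 1
¬(((q → q) ∨ r) ∨ q): Gödel ¬ of 1 = 0 (operand ≠ 0)
¬¬(((q → q) ∨ r) ∨ q): Gödel ¬ of 0 = 1 (operand is 0)
(¬¬(((q → q) ∨ r) ∨ q) → p): 1 > 0.8, so result = 0.8
(p → (¬¬(((q → q) ∨ r) ∨ q) → p)): 0.8 ≤ 0.8, so result = 1
((¬r ∧ (s ∧ r)) ∨ (p → (¬¬(((q → q) ∨ r) ∨ q) → p))) = max(0, 1) = 1
¬((¬r ∧ (s ∧ r)) ∨ (p → (¬¬(((q → q) ∨ r) ∨ q) → p))): Gödel ¬ of 1 = 0 (operand ≠ 0)

0.00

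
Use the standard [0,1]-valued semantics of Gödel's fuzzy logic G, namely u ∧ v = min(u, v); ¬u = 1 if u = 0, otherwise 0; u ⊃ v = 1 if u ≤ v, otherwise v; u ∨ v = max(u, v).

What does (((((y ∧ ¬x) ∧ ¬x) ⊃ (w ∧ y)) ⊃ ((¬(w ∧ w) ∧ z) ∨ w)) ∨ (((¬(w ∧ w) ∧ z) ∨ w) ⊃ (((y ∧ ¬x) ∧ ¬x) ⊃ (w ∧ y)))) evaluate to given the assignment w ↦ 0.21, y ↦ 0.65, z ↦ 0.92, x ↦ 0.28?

¬x: Gödel ¬ of 0.28 = 0 (operand ≠ 0)
(y ∧ ¬x) = min(0.65, 0) = 0
¬x: Gödel ¬ of 0.28 = 0 (operand ≠ 0)
((y ∧ ¬x) ∧ ¬x) = min(0, 0) = 0
(w ∧ y) = min(0.21, 0.65) = 0.21
(((y ∧ ¬x) ∧ ¬x) ⊃ (w ∧ y)): 0 ≤ 0.21, so result = 1
(w ∧ w) = min(0.21, 0.21) = 0.21
¬(w ∧ w): Gödel ¬ of 0.21 = 0 (operand ≠ 0)
(¬(w ∧ w) ∧ z) = min(0, 0.92) = 0
((¬(w ∧ w) ∧ z) ∨ w) = max(0, 0.21) = 0.21
((((y ∧ ¬x) ∧ ¬x) ⊃ (w ∧ y)) ⊃ ((¬(w ∧ w) ∧ z) ∨ w)): 1 > 0.21, so result = 0.21
(w ∧ w) = min(0.21, 0.21) = 0.21
¬(w ∧ w): Gödel ¬ of 0.21 = 0 (operand ≠ 0)
(¬(w ∧ w) ∧ z) = min(0, 0.92) = 0
((¬(w ∧ w) ∧ z) ∨ w) = max(0, 0.21) = 0.21
¬x: Gödel ¬ of 0.28 = 0 (operand ≠ 0)
(y ∧ ¬x) = min(0.65, 0) = 0
¬x: Gödel ¬ of 0.28 = 0 (operand ≠ 0)
((y ∧ ¬x) ∧ ¬x) = min(0, 0) = 0
(w ∧ y) = min(0.21, 0.65) = 0.21
(((y ∧ ¬x) ∧ ¬x) ⊃ (w ∧ y)): 0 ≤ 0.21, so result = 1
(((¬(w ∧ w) ∧ z) ∨ w) ⊃ (((y ∧ ¬x) ∧ ¬x) ⊃ (w ∧ y))): 0.21 ≤ 1, so result = 1
(((((y ∧ ¬x) ∧ ¬x) ⊃ (w ∧ y)) ⊃ ((¬(w ∧ w) ∧ z) ∨ w)) ∨ (((¬(w ∧ w) ∧ z) ∨ w) ⊃ (((y ∧ ¬x) ∧ ¬x) ⊃ (w ∧ y)))) = max(0.21, 1) = 1

1.00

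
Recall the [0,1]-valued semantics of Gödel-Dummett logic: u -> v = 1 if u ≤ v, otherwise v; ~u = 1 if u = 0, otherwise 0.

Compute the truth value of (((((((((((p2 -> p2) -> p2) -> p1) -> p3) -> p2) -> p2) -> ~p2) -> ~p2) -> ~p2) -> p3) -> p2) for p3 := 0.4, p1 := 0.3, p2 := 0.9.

0.90

(p2 -> p2): 0.9 ≤ 0.9, so result = 1
((p2 -> p2) -> p2): 1 > 0.9, so result = 0.9
(((p2 -> p2) -> p2) -> p1): 0.9 > 0.3, so result = 0.3
((((p2 -> p2) -> p2) -> p1) -> p3): 0.3 ≤ 0.4, so result = 1
(((((p2 -> p2) -> p2) -> p1) -> p3) -> p2): 1 > 0.9, so result = 0.9
((((((p2 -> p2) -> p2) -> p1) -> p3) -> p2) -> p2): 0.9 ≤ 0.9, so result = 1
~p2: Gödel ¬ of 0.9 = 0 (operand ≠ 0)
(((((((p2 -> p2) -> p2) -> p1) -> p3) -> p2) -> p2) -> ~p2): 1 > 0, so result = 0
~p2: Gödel ¬ of 0.9 = 0 (operand ≠ 0)
((((((((p2 -> p2) -> p2) -> p1) -> p3) -> p2) -> p2) -> ~p2) -> ~p2): 0 ≤ 0, so result = 1
~p2: Gödel ¬ of 0.9 = 0 (operand ≠ 0)
(((((((((p2 -> p2) -> p2) -> p1) -> p3) -> p2) -> p2) -> ~p2) -> ~p2) -> ~p2): 1 > 0, so result = 0
((((((((((p2 -> p2) -> p2) -> p1) -> p3) -> p2) -> p2) -> ~p2) -> ~p2) -> ~p2) -> p3): 0 ≤ 0.4, so result = 1
(((((((((((p2 -> p2) -> p2) -> p1) -> p3) -> p2) -> p2) -> ~p2) -> ~p2) -> ~p2) -> p3) -> p2): 1 > 0.9, so result = 0.9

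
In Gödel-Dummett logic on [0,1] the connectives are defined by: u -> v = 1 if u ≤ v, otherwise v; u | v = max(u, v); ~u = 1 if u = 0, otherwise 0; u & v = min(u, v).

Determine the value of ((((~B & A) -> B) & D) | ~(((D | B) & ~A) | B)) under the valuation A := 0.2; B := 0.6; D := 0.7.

~B: Gödel ¬ of 0.6 = 0 (operand ≠ 0)
(~B & A) = min(0, 0.2) = 0
((~B & A) -> B): 0 ≤ 0.6, so result = 1
(((~B & A) -> B) & D) = min(1, 0.7) = 0.7
(D | B) = max(0.7, 0.6) = 0.7
~A: Gödel ¬ of 0.2 = 0 (operand ≠ 0)
((D | B) & ~A) = min(0.7, 0) = 0
(((D | B) & ~A) | B) = max(0, 0.6) = 0.6
~(((D | B) & ~A) | B): Gödel ¬ of 0.6 = 0 (operand ≠ 0)
((((~B & A) -> B) & D) | ~(((D | B) & ~A) | B)) = max(0.7, 0) = 0.7

0.70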